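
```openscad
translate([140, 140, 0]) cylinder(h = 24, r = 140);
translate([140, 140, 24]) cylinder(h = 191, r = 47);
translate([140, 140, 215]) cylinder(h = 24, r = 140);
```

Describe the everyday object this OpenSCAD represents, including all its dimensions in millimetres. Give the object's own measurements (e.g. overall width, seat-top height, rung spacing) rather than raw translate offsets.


A spool: two coaxial disc flanges of radius 140 mm and thickness 24 mm, joined by a core cylinder of radius 47 mm and height 191 mm. The lower flange rests on z = 0 and the three cylinders share a vertical axis.


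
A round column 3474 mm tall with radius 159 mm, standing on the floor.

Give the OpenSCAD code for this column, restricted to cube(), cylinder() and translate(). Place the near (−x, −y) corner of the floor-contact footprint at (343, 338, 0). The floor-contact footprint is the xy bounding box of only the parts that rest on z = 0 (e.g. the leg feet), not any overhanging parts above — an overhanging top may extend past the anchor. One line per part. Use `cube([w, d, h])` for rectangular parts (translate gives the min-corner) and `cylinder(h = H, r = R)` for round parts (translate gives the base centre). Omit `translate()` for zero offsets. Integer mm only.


translate([502, 497, 0]) cylinder(h = 3474, r = 159);


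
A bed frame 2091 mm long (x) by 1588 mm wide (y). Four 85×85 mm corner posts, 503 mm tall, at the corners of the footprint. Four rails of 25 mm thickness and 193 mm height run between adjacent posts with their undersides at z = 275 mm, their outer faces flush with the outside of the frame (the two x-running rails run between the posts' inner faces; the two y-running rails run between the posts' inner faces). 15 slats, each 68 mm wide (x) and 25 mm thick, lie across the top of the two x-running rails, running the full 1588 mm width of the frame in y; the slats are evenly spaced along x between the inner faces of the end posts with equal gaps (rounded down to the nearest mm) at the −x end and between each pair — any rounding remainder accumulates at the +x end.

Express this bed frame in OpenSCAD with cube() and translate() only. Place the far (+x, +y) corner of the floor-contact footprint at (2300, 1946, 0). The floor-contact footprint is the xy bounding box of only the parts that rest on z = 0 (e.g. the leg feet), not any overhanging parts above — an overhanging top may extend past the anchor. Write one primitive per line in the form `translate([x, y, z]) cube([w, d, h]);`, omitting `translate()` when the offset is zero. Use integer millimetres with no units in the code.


translate([209, 358, 0]) cube([85, 85, 503]);
translate([209, 1861, 0]) cube([85, 85, 503]);
translate([2215, 358, 0]) cube([85, 85, 503]);
translate([2215, 1861, 0]) cube([85, 85, 503]);
translate([294, 358, 275]) cube([1921, 25, 193]);
translate([294, 1921, 275]) cube([1921, 25, 193]);
translate([209, 443, 275]) cube([25, 1418, 193]);
translate([2275, 443, 275]) cube([25, 1418, 193]);
translate([350, 358, 468]) cube([68, 1588, 25]);
translate([474, 358, 468]) cube([68, 1588, 25]);
translate([598, 358, 468]) cube([68, 1588, 25]);
translate([722, 358, 468]) cube([68, 1588, 25]);
translate([846, 358, 468]) cube([68, 1588, 25]);
translate([970, 358, 468]) cube([68, 1588, 25]);
translate([1094, 358, 468]) cube([68, 1588, 25]);
translate([1218, 358, 468]) cube([68, 1588, 25]);
translate([1342, 358, 468]) cube([68, 1588, 25]);
translate([1466, 358, 468]) cube([68, 1588, 25]);
translate([1590, 358, 468]) cube([68, 1588, 25]);
translate([1714, 358, 468]) cube([68, 1588, 25]);
translate([1838, 358, 468]) cube([68, 1588, 25]);
translate([1962, 358, 468]) cube([68, 1588, 25]);
translate([2086, 358, 468]) cube([68, 1588, 25]);


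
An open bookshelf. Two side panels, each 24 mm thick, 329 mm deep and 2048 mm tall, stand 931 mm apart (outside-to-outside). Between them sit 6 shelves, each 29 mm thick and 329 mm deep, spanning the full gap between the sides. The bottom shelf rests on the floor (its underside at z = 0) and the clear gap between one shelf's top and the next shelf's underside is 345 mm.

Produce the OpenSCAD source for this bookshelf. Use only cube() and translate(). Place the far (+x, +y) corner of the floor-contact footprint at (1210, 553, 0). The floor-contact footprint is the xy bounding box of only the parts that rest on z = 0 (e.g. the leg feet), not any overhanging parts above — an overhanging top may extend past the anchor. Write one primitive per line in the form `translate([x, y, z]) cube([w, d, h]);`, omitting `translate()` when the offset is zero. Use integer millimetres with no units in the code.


translate([279, 224, 0]) cube([24, 329, 2048]);
translate([1186, 224, 0]) cube([24, 329, 2048]);
translate([303, 224, 0]) cube([883, 329, 29]);
translate([303, 224, 374]) cube([883, 329, 29]);
translate([303, 224, 748]) cube([883, 329, 29]);
translate([303, 224, 1122]) cube([883, 329, 29]);
translate([303, 224, 1496]) cube([883, 329, 29]);
translate([303, 224, 1870]) cube([883, 329, 29]);


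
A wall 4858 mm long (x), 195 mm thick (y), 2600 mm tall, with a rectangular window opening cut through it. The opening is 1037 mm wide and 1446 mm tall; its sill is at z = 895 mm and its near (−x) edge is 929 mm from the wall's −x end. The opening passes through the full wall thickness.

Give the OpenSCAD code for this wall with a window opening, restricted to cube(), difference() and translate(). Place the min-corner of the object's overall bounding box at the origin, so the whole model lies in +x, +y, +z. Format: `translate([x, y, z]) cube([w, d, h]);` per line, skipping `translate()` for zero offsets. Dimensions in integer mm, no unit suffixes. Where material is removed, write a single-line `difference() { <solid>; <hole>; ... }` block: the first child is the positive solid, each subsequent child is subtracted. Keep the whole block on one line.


difference() { cube([4858, 195, 2600]); translate([929, 0, 895]) cube([1037, 195, 1446]); }


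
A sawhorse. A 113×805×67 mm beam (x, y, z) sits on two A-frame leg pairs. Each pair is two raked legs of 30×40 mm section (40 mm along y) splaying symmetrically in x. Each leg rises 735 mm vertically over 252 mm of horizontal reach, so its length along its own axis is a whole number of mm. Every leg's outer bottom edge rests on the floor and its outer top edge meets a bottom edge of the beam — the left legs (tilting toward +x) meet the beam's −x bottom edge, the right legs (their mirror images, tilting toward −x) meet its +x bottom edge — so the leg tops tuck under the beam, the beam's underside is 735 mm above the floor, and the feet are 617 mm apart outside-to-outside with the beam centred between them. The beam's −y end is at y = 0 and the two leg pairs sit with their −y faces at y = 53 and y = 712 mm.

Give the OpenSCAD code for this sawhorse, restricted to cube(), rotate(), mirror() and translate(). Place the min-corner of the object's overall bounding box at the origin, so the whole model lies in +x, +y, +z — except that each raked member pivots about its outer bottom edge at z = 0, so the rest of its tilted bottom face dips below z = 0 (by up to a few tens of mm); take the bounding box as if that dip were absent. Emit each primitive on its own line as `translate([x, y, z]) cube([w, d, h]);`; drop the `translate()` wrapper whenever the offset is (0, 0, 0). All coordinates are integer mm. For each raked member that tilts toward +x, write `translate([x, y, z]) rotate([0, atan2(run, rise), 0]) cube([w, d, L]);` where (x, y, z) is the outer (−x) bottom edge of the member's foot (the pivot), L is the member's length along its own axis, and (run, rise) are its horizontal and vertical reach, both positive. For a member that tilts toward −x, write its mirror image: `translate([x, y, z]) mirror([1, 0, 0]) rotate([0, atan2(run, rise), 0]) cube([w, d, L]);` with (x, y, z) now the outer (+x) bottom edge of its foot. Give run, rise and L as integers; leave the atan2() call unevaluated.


translate([252, 0, 735]) cube([113, 805, 67]);
translate([0, 53, 0]) rotate([0, atan2(252, 735), 0]) cube([30, 40, 777]);
translate([617, 53, 0]) mirror([1, 0, 0]) rotate([0, atan2(252, 735), 0]) cube([30, 40, 777]);
translate([0, 712, 0]) rotate([0, atan2(252, 735), 0]) cube([30, 40, 777]);
translate([617, 712, 0]) mirror([1, 0, 0]) rotate([0, atan2(252, 735), 0]) cube([30, 40, 777]);


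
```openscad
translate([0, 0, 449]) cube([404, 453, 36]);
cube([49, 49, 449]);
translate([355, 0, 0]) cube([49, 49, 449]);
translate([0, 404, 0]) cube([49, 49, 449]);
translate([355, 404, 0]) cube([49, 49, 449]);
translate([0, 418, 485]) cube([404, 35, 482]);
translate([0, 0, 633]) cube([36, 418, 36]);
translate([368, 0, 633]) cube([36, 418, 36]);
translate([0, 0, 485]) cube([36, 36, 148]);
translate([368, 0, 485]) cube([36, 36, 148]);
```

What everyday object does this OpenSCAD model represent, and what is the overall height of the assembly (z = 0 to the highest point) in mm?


A chair. The overall height is 967 mm.

A slab on four corner posts with a tall panel at the back — a chair. The seat slab sits at z = 449 with thickness 36, and the 482 mm backrest starts at the seat top, so the overall height is 449 + 36 + 482 = 967 mm.


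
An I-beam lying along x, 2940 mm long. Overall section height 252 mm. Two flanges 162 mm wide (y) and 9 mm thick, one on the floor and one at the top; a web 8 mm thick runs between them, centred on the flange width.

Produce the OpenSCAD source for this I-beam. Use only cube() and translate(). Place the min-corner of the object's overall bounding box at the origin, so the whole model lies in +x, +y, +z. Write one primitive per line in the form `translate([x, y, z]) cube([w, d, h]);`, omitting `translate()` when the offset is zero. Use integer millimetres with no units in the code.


cube([2940, 162, 9]);
translate([0, 77, 9]) cube([2940, 8, 234]);
translate([0, 0, 243]) cube([2940, 162, 9]);


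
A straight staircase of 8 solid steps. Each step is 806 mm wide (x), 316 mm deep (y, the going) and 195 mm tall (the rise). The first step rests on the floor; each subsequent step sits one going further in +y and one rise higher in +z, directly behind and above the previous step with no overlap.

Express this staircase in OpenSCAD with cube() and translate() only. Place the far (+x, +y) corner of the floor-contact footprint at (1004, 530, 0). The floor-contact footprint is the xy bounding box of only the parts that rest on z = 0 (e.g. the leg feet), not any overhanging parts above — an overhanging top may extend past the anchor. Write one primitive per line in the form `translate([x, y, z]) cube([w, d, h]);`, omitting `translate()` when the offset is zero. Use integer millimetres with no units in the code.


translate([198, 214, 0]) cube([806, 316, 195]);
translate([198, 530, 195]) cube([806, 316, 195]);
translate([198, 846, 390]) cube([806, 316, 195]);
translate([198, 1162, 585]) cube([806, 316, 195]);
translate([198, 1478, 780]) cube([806, 316, 195]);
translate([198, 1794, 975]) cube([806, 316, 195]);
translate([198, 2110, 1170]) cube([806, 316, 195]);
translate([198, 2426, 1365]) cube([806, 316, 195]);


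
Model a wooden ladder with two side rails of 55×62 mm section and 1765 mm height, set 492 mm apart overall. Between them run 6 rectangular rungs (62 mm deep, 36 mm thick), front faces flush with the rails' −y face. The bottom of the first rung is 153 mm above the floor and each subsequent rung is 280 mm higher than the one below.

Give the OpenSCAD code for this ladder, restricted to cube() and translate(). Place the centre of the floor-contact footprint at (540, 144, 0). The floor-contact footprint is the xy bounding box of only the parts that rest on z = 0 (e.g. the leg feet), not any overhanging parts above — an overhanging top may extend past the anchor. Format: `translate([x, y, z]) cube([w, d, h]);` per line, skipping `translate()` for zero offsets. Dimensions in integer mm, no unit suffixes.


// rung span = 492 - 2*55 = 382
// rung[k] z = 153 + k*280
translate([294, 113, 0]) cube([55, 62, 1765]);
translate([731, 113, 0]) cube([55, 62, 1765]);
translate([349, 113, 153]) cube([382, 62, 36]);
translate([349, 113, 433]) cube([382, 62, 36]);
translate([349, 113, 713]) cube([382, 62, 36]);
translate([349, 113, 993]) cube([382, 62, 36]);
translate([349, 113, 1273]) cube([382, 62, 36]);
translate([349, 113, 1553]) cube([382, 62, 36]);


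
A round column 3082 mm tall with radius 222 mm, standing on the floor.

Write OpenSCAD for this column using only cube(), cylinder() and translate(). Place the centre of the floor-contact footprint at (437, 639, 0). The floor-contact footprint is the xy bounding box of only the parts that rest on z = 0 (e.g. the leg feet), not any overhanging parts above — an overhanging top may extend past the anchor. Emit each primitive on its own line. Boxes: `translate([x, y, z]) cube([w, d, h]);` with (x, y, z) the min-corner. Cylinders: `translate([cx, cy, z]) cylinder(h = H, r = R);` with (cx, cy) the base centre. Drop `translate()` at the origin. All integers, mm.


translate([437, 639, 0]) cylinder(h = 3082, r = 222);


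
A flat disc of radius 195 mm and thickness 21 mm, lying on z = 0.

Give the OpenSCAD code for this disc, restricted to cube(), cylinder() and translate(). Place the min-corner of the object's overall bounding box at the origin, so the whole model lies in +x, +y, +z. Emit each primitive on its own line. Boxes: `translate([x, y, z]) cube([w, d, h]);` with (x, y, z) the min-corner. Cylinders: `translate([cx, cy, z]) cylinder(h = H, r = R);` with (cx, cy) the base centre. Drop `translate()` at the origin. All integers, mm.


translate([195, 195, 0]) cylinder(h = 21, r = 195);


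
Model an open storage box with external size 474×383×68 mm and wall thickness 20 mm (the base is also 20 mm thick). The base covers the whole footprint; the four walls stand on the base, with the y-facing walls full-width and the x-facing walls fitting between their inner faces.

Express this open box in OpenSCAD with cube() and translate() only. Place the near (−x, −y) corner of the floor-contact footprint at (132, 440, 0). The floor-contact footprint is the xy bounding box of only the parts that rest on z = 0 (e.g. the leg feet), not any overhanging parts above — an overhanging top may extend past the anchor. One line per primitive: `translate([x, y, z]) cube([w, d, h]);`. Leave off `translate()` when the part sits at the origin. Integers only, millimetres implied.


translate([132, 440, 0]) cube([474, 383, 20]);
translate([132, 440, 20]) cube([474, 20, 48]);
translate([132, 803, 20]) cube([474, 20, 48]);
translate([132, 460, 20]) cube([20, 343, 48]);
translate([586, 460, 20]) cube([20, 343, 48]);


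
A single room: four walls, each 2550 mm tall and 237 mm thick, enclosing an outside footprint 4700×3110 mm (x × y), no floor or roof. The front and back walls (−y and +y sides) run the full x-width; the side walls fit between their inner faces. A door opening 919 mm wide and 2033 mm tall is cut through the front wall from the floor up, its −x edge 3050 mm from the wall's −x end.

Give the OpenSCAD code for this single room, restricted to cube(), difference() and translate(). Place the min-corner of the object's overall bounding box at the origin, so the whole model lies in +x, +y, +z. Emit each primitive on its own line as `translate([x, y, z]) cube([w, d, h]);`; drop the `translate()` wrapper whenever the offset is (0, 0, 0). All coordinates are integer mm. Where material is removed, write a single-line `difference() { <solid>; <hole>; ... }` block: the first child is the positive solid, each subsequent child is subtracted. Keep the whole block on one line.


difference() { cube([4700, 237, 2550]); translate([3050, 0, 0]) cube([919, 237, 2033]); }
translate([0, 2873, 0]) cube([4700, 237, 2550]);
translate([0, 237, 0]) cube([237, 2636, 2550]);
translate([4463, 237, 0]) cube([237, 2636, 2550]);


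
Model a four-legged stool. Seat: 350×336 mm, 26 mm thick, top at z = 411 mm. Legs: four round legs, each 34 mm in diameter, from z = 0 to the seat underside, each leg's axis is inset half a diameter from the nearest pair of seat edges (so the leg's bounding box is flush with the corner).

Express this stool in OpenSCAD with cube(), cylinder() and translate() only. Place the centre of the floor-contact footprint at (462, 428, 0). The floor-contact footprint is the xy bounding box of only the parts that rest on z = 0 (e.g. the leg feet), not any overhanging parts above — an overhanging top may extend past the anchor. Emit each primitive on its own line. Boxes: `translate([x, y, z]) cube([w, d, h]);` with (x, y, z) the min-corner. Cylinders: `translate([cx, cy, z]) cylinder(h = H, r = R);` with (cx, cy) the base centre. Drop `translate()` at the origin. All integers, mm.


translate([287, 260, 385]) cube([350, 336, 26]);
translate([304, 277, 0]) cylinder(h = 385, r = 17);
translate([620, 277, 0]) cylinder(h = 385, r = 17);
translate([304, 579, 0]) cylinder(h = 385, r = 17);
translate([620, 579, 0]) cylinder(h = 385, r = 17);


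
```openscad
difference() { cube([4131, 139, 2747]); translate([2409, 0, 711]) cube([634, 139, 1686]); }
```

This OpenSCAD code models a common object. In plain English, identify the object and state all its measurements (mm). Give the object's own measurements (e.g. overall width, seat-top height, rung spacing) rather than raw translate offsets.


A wall 4131 mm long (x), 139 mm thick (y), 2747 mm tall, with a rectangular window opening cut through it. The opening is 634 mm wide and 1686 mm tall; its sill is at z = 711 mm and its near (−x) edge is 2409 mm from the wall's −x end. The opening passes through the full wall thickness.


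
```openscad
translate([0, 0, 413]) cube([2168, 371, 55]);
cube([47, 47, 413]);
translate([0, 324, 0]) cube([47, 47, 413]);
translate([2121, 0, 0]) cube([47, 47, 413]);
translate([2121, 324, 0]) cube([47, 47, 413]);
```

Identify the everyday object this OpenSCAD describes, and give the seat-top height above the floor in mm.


A bench. The seat-top height is 468 mm.

A long slab on four corner posts — a bench. The slab sits at z = 413 with thickness 55, so the top is 413 + 55 = 468 mm.


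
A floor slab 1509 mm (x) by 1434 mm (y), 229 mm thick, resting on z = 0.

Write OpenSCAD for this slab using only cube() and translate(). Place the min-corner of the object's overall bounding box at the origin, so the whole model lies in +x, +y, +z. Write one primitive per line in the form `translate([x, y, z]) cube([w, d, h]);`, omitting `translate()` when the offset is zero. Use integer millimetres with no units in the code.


cube([1509, 1434, 229]);


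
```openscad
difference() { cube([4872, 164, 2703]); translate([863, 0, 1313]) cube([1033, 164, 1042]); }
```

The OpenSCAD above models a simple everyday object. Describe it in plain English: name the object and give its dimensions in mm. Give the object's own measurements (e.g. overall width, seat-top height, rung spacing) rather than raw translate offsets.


A wall 4872 mm long (x), 164 mm thick (y), 2703 mm tall, with a rectangular window opening cut through it. The opening is 1033 mm wide and 1042 mm tall; its sill is at z = 1313 mm and its near (−x) edge is 863 mm from the wall's −x end. The opening passes through the full wall thickness.


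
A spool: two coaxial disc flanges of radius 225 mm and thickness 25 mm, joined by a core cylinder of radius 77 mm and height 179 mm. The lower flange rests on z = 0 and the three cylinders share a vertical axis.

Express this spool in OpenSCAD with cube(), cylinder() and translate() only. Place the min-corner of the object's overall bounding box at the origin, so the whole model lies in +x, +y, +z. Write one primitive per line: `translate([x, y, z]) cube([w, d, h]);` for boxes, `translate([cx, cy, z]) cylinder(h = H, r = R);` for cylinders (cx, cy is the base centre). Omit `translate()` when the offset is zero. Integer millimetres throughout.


translate([225, 225, 0]) cylinder(h = 25, r = 225);
translate([225, 225, 25]) cylinder(h = 179, r = 77);
translate([225, 225, 204]) cylinder(h = 25, r = 225);


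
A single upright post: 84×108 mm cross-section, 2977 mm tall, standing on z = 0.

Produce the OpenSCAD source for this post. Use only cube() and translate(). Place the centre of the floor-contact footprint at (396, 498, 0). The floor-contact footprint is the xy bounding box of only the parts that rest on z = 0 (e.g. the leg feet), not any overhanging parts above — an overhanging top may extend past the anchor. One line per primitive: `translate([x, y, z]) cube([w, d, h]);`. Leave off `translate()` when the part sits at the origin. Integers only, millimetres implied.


translate([354, 444, 0]) cube([84, 108, 2977]);


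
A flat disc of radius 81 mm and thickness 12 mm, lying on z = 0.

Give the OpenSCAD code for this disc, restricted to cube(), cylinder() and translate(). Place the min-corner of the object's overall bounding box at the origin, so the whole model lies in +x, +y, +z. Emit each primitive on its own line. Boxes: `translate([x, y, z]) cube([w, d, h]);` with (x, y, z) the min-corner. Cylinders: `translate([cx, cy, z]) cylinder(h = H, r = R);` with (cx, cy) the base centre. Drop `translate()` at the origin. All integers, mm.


translate([81, 81, 0]) cylinder(h = 12, r = 81);


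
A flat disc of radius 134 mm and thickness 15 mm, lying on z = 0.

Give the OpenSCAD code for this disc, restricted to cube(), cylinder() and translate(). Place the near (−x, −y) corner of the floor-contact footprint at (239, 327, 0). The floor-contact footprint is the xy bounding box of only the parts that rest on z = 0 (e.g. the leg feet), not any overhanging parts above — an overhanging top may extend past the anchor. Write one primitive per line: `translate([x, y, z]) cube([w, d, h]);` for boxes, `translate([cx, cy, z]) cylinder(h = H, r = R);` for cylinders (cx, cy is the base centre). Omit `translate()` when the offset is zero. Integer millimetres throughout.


translate([373, 461, 0]) cylinder(h = 15, r = 134);


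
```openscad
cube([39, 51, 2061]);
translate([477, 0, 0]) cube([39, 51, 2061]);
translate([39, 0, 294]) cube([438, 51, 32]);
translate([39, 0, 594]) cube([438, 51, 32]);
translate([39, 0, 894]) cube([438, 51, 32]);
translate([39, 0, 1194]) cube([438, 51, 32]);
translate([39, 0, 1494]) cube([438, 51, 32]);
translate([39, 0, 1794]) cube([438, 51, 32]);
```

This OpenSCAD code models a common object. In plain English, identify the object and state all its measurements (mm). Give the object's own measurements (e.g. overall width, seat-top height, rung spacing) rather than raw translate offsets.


A straight ladder. Two 39×51 mm vertical rails, 2061 mm tall, stand 516 mm apart (outside-to-outside) with their front faces coplanar on the −y side. 6 rungs, each 51 mm deep and 32 mm tall, span between the inner faces of the rails, front faces flush with the rails. The lowest rung's underside is at z = 294 mm and rungs are spaced 300 mm apart (underside to underside).


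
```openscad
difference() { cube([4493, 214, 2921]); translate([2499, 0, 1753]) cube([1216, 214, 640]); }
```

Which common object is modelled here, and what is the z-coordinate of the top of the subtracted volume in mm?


A wall with a window opening. The window head height is 2393 mm.

A wall with a rectangular opening subtracted — a window. Sill at z = 1753, opening 640 mm tall, so the head is at 1753 + 640 = 2393 mm.


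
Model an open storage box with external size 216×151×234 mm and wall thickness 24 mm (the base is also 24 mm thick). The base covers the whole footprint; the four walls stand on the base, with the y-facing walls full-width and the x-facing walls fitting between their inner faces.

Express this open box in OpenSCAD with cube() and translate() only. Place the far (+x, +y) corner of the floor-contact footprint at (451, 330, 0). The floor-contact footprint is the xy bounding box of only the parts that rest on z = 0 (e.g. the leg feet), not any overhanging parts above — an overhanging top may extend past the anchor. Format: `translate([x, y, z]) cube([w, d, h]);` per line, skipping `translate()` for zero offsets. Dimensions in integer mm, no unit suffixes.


translate([235, 179, 0]) cube([216, 151, 24]);
translate([235, 179, 24]) cube([216, 24, 210]);
translate([235, 306, 24]) cube([216, 24, 210]);
translate([235, 203, 24]) cube([24, 103, 210]);
translate([427, 203, 24]) cube([24, 103, 210]);


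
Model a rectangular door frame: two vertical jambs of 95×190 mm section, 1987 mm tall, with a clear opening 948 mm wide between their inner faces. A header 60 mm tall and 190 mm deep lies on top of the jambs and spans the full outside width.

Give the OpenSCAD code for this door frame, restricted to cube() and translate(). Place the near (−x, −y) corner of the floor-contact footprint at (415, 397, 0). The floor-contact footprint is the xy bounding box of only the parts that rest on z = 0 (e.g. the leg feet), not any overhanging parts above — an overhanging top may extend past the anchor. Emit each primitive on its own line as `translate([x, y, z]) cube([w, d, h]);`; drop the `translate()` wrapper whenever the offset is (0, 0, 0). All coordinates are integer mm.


translate([415, 397, 0]) cube([95, 190, 1987]);
translate([1458, 397, 0]) cube([95, 190, 1987]);
translate([415, 397, 1987]) cube([1138, 190, 60]);


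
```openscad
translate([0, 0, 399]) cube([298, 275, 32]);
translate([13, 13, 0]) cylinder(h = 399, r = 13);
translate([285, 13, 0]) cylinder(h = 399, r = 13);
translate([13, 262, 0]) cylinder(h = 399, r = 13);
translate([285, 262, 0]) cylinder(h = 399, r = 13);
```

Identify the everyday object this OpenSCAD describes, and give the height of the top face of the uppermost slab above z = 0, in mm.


A stool. The seat height is 431 mm.

A 298×275×32 slab at z = 399 on four corner cylinders — a stool. The seat top is 399 + 32 = 431 mm.


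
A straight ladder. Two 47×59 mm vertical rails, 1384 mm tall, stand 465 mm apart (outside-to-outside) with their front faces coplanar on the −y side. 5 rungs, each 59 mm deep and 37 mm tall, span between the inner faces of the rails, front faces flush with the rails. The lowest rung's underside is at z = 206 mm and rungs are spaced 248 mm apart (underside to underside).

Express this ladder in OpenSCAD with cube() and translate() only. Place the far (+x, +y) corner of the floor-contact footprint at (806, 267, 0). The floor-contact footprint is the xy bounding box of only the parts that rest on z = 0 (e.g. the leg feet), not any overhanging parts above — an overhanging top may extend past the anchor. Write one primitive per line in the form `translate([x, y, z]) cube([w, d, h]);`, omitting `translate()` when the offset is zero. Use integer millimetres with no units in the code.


translate([341, 208, 0]) cube([47, 59, 1384]);
translate([759, 208, 0]) cube([47, 59, 1384]);
translate([388, 208, 206]) cube([371, 59, 37]);
translate([388, 208, 454]) cube([371, 59, 37]);
translate([388, 208, 702]) cube([371, 59, 37]);
translate([388, 208, 950]) cube([371, 59, 37]);
translate([388, 208, 1198]) cube([371, 59, 37]);


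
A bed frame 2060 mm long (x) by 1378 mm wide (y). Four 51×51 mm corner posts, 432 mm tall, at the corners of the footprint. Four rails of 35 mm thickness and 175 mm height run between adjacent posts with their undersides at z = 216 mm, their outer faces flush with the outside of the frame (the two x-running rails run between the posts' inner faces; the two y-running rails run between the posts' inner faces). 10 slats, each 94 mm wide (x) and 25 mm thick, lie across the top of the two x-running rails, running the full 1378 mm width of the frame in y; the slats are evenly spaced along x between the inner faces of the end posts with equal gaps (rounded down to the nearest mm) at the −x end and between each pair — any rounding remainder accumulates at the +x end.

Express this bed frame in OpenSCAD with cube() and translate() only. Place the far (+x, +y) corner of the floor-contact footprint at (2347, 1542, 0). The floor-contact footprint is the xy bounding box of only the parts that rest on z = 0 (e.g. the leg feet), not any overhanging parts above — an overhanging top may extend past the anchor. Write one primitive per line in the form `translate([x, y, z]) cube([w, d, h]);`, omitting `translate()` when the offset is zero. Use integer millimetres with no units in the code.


// slat z = rail_z + rail_h = 216 + 175 = 391
// slat gap = ⌊(1958 − 10·94) / 11⌋ = 92
translate([287, 164, 0]) cube([51, 51, 432]);
translate([287, 1491, 0]) cube([51, 51, 432]);
translate([2296, 164, 0]) cube([51, 51, 432]);
translate([2296, 1491, 0]) cube([51, 51, 432]);
translate([338, 164, 216]) cube([1958, 35, 175]);
translate([338, 1507, 216]) cube([1958, 35, 175]);
translate([287, 215, 216]) cube([35, 1276, 175]);
translate([2312, 215, 216]) cube([35, 1276, 175]);
translate([430, 164, 391]) cube([94, 1378, 25]);
translate([616, 164, 391]) cube([94, 1378, 25]);
translate([802, 164, 391]) cube([94, 1378, 25]);
translate([988, 164, 391]) cube([94, 1378, 25]);
translate([1174, 164, 391]) cube([94, 1378, 25]);
translate([1360, 164, 391]) cube([94, 1378, 25]);
translate([1546, 164, 391]) cube([94, 1378, 25]);
translate([1732, 164, 391]) cube([94, 1378, 25]);
translate([1918, 164, 391]) cube([94, 1378, 25]);
translate([2104, 164, 391]) cube([94, 1378, 25]);


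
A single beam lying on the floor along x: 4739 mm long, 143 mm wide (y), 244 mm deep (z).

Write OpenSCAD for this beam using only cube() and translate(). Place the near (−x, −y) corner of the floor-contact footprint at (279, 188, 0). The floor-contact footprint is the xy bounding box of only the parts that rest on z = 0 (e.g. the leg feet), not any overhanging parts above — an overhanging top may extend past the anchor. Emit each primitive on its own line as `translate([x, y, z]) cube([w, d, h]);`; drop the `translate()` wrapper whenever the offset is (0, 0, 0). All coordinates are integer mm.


translate([279, 188, 0]) cube([4739, 143, 244]);


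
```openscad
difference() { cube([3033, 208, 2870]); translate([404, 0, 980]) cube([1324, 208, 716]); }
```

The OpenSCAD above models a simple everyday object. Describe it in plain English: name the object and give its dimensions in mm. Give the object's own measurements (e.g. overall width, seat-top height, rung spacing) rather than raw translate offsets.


A wall 3033 mm long (x), 208 mm thick (y), 2870 mm tall, with a rectangular window opening cut through it. The opening is 1324 mm wide and 716 mm tall; its sill is at z = 980 mm and its near (−x) edge is 404 mm from the wall's −x end. The opening passes through the full wall thickness.


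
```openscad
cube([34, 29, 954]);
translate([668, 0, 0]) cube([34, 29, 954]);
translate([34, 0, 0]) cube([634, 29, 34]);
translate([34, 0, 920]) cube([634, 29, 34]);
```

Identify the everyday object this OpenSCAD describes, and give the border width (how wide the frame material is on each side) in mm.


A picture frame. The border width is 34 mm.

Four thin pieces enclosing a rectangular opening — a picture frame. The two full-height stiles are 954 mm tall; the top rail sits at z = 920 and is 34 mm tall, so the border above the opening is 954 − 920 = 34 mm, matching the stile x-width.


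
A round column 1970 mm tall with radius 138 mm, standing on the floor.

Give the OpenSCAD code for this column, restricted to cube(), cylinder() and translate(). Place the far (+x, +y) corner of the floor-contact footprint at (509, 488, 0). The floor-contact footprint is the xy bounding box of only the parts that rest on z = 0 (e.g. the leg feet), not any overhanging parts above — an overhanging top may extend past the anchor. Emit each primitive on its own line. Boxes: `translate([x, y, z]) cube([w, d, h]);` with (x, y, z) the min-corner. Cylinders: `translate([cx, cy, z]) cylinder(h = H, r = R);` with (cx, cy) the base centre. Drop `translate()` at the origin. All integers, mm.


translate([371, 350, 0]) cylinder(h = 1970, r = 138);


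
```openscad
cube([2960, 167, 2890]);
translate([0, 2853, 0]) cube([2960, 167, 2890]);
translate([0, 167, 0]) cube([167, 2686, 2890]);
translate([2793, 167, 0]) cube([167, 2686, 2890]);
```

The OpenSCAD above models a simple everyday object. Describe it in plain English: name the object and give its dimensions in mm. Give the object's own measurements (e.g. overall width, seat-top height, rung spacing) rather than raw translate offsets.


The wall frame of a small rectangular building: four walls, each 2890 mm tall and 167 mm thick, enclosing a footprint 2960 mm (x) by 3020 mm (y) outside-to-outside, with no floor or roof. The front and back walls (the −y and +y sides) span the full width; the two side walls fit between them.


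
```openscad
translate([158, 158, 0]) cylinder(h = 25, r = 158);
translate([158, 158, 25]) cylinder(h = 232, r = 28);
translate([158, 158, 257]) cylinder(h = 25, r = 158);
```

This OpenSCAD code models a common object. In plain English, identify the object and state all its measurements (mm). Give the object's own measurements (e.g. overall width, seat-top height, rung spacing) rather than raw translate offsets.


A spool: two coaxial disc flanges of radius 158 mm and thickness 25 mm, joined by a core cylinder of radius 28 mm and height 232 mm. The lower flange rests on z = 0 and the three cylinders share a vertical axis.


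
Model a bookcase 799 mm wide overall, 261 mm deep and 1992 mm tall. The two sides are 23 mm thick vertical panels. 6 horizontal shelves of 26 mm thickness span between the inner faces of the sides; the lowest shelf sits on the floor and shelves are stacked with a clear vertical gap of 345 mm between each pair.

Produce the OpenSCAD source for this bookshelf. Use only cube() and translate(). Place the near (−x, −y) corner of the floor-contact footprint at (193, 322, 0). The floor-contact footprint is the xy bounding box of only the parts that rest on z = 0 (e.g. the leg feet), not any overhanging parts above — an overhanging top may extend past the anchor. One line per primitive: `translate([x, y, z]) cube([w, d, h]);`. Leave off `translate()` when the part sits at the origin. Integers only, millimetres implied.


translate([193, 322, 0]) cube([23, 261, 1992]);
translate([969, 322, 0]) cube([23, 261, 1992]);
translate([216, 322, 0]) cube([753, 261, 26]);
translate([216, 322, 371]) cube([753, 261, 26]);
translate([216, 322, 742]) cube([753, 261, 26]);
translate([216, 322, 1113]) cube([753, 261, 26]);
translate([216, 322, 1484]) cube([753, 261, 26]);
translate([216, 322, 1855]) cube([753, 261, 26]);


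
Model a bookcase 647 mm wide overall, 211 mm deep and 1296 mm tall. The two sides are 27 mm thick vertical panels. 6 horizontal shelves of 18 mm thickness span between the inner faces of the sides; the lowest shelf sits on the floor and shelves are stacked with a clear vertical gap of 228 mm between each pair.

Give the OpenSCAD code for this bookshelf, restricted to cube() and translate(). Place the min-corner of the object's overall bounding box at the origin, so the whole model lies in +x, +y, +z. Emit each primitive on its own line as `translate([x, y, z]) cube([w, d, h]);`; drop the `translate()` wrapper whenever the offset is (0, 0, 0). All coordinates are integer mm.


cube([27, 211, 1296]);
translate([620, 0, 0]) cube([27, 211, 1296]);
translate([27, 0, 0]) cube([593, 211, 18]);
translate([27, 0, 246]) cube([593, 211, 18]);
translate([27, 0, 492]) cube([593, 211, 18]);
translate([27, 0, 738]) cube([593, 211, 18]);
translate([27, 0, 984]) cube([593, 211, 18]);
translate([27, 0, 1230]) cube([593, 211, 18]);


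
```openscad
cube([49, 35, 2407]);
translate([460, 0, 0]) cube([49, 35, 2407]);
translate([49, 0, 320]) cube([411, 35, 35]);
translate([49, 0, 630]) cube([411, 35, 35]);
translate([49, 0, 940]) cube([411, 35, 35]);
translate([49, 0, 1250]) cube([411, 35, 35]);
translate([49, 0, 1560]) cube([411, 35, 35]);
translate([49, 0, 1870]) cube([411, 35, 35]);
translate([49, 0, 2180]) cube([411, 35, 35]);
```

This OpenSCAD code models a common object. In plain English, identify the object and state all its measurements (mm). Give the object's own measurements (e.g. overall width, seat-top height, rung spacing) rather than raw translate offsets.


A straight ladder. Two 49×35 mm vertical rails, 2407 mm tall, stand 509 mm apart (outside-to-outside) with their front faces coplanar on the −y side. 7 rungs, each 35 mm deep and 35 mm tall, span between the inner faces of the rails, front faces flush with the rails. The lowest rung's underside is at z = 320 mm and rungs are spaced 310 mm apart (underside to underside).


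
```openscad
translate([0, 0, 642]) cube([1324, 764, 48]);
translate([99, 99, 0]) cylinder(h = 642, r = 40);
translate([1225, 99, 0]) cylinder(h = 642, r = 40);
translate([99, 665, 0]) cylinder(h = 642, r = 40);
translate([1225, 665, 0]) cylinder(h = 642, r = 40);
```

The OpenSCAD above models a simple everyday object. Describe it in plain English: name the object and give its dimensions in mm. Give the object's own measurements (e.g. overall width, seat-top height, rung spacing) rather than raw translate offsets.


A table: top 1324 mm (x) × 764 mm (y), 48 mm thick, upper face at z = 690 mm, on four round legs of 80 mm diameter, each leg's bounding box inset 59 mm from the nearest pair of top edges from z = 0 to the bottom of the top.


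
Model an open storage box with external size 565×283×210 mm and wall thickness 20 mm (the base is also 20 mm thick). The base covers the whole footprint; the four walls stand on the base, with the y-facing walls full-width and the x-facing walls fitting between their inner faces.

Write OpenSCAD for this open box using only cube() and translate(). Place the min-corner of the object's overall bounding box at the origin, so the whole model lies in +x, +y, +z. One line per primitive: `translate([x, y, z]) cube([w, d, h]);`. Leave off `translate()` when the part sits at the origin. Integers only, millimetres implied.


cube([565, 283, 20]);
translate([0, 0, 20]) cube([565, 20, 190]);
translate([0, 263, 20]) cube([565, 20, 190]);
translate([0, 20, 20]) cube([20, 243, 190]);
translate([545, 20, 20]) cube([20, 243, 190]);


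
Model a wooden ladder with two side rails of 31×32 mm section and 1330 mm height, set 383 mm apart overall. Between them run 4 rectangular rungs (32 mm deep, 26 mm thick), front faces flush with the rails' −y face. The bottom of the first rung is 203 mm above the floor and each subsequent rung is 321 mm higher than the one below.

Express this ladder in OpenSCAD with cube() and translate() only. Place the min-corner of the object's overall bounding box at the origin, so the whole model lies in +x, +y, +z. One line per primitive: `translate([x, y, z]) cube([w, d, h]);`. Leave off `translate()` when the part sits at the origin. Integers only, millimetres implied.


cube([31, 32, 1330]);
translate([352, 0, 0]) cube([31, 32, 1330]);
translate([31, 0, 203]) cube([321, 32, 26]);
translate([31, 0, 524]) cube([321, 32, 26]);
translate([31, 0, 845]) cube([321, 32, 26]);
translate([31, 0, 1166]) cube([321, 32, 26]);


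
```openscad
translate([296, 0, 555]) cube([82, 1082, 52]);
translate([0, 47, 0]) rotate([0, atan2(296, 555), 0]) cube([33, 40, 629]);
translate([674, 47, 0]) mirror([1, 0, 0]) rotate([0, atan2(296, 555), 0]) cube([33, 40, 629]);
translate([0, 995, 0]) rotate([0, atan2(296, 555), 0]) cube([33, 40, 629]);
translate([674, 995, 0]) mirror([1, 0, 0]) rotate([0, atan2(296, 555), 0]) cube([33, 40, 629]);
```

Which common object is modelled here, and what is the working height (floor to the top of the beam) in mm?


A sawhorse. The overall height is 607 mm.

A beam across two mirrored pairs of raked legs — a sawhorse. The beam's underside is at z = 555 (matching the legs' vertical rise in atan2(296, 555)) and the beam is 52 mm tall, so its top is at 555 + 52 = 607 mm. The raked legs top out at the beam's underside, so that is the highest point.
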